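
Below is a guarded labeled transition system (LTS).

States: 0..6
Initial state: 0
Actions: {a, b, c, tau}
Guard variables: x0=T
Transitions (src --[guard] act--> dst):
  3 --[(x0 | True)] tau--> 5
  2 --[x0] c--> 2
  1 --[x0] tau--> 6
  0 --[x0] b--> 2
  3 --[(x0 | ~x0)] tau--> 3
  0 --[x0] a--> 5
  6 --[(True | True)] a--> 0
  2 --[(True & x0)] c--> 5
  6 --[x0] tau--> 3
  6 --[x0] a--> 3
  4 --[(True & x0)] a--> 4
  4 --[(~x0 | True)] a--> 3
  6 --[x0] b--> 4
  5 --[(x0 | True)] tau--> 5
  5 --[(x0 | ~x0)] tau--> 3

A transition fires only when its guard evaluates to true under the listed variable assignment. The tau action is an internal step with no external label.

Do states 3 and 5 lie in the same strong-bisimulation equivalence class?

Compute ~ classes (split until stable):
  round 0: {{0,1,2,3,4,5,6}}
  round 1: {{0},{1,3,5},{2},{4},{6}}
  round 2: {{0},{1},{2},{3,5},{4},{6}}
stable after 3 split(s): 6 block(s)
class of 3: {3,5}; class of 5: {3,5}

Answer: BISIMILAR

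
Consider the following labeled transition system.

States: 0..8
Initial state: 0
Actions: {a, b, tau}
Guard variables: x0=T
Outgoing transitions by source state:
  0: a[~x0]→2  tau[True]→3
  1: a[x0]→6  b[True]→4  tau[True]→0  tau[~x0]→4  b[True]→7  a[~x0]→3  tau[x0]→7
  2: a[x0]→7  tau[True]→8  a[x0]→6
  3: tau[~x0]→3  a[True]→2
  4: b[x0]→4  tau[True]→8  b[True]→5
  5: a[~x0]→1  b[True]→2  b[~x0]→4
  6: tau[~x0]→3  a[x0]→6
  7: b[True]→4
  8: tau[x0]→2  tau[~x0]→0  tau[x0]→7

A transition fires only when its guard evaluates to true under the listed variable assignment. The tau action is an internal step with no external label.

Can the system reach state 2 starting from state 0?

18 transition(s) survive guard evaluation.
L0 = {0}
L1 = {3}  total {0,3}
L2 = {2}  total {0,2,3}
L3 = {6,7,8}  total {0,2,3,6,7,8}
L4 = {4}  total {0,2,3,4,6,7,8}
L5 = {5}  total {0,2,3,4,5,6,7,8}
Reachable = {0,2,3,4,5,6,7,8}
witness 2: tau·a

Answer: REACHABLE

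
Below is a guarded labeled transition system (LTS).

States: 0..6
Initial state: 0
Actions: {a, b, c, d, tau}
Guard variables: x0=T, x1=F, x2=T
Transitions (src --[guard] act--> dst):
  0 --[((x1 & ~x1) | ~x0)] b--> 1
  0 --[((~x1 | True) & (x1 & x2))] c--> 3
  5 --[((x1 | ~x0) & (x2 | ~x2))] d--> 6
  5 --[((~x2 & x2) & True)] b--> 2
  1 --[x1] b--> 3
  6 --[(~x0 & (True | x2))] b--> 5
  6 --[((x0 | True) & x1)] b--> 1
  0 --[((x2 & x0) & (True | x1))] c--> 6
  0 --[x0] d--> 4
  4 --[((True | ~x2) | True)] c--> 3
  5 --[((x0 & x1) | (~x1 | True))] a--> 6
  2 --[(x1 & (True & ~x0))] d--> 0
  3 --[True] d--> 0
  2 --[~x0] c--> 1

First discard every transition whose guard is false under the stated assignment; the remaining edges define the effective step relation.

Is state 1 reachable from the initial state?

Answer: UNREACHABLE

Working:
After dropping false guards: 5 live edges.
L0 = {0}
L1 = {4,6}  cumulative {0,4,6}
L2 = {3}  cumulative {0,3,4,6}
Reach set: {0,3,4,6}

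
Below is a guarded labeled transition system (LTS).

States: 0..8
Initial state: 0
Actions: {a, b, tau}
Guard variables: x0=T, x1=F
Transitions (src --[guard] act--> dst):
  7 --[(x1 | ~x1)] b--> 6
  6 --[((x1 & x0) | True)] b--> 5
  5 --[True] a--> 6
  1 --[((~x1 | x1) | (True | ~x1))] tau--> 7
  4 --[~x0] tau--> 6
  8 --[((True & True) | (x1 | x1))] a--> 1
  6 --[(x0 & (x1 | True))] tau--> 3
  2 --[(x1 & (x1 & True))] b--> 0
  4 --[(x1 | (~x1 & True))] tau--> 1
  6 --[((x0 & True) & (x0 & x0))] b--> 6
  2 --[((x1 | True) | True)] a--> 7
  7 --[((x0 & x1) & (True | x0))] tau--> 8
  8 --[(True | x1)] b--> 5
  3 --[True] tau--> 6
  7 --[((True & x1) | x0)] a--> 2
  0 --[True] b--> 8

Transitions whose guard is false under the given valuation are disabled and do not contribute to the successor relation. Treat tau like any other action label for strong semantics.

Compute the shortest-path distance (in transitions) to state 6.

BFS to 6:
  L0 = {0}
  L1 = {8}
  L2 = {1,5}
  L3 = {6,7}
first hit 6 at d=3 via b·b·a

Answer: 3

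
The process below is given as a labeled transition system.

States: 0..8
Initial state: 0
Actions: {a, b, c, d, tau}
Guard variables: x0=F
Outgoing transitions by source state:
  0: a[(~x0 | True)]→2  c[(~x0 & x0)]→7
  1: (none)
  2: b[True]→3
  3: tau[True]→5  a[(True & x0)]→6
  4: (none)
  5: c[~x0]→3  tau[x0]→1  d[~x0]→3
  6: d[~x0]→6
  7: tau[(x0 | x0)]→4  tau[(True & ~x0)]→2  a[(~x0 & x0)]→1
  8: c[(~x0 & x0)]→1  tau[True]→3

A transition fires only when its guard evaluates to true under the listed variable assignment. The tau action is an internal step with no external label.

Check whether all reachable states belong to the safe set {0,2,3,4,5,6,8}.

Answer: INVARIANT HOLDS

Analysis:
Allowed set {0,2,3,4,5,6,8}
R = {0,2,3,5}
  0: ✓
  2: ✓
  3: ✓
  5: ✓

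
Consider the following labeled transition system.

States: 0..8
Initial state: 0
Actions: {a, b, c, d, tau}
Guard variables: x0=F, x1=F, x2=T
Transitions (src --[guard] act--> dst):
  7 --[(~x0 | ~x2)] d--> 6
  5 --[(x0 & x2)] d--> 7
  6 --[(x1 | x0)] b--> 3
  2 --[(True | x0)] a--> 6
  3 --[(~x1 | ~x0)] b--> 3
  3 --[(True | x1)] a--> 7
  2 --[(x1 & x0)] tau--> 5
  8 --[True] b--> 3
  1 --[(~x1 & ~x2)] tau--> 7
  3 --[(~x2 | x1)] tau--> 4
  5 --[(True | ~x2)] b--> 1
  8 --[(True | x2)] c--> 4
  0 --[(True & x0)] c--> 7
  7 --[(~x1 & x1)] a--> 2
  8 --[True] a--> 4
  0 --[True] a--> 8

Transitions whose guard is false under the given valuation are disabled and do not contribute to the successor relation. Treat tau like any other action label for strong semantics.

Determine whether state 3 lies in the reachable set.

After dropping false guards: 9 live edges.
Layer 0: {0}
Layer 1: {8}  now seen {0,8}
Layer 2: {3,4}  now seen {0,3,4,8}
Layer 3: {7}  now seen {0,3,4,7,8}
Layer 4: {6}  now seen {0,3,4,6,7,8}
Reach set: {0,3,4,6,7,8}
witness 3: a·b

Answer: REACHABLE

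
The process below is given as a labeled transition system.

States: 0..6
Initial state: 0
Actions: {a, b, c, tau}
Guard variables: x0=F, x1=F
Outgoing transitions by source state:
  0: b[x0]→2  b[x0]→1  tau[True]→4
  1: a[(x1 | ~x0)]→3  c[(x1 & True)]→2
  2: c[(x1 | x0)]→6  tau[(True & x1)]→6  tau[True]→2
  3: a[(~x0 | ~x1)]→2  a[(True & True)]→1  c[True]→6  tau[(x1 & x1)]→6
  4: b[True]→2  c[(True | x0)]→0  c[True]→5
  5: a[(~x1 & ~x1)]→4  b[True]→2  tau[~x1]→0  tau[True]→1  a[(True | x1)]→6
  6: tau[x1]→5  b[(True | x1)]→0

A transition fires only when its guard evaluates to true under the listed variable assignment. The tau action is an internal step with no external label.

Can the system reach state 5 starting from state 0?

Answer: REACHABLE

Trace:
Guard filter leaves 15 enabled edge(s).
Layer 0: {0}
Layer 1: {4}  cumulative {0,4}
Layer 2: {2,5}  cumulative {0,2,4,5}
Layer 3: {1,6}  cumulative {0,1,2,4,5,6}
Layer 4: {3}  cumulative {0,1,2,3,4,5,6}
Reach set: {0,1,2,3,4,5,6}
Path to 5: tau·c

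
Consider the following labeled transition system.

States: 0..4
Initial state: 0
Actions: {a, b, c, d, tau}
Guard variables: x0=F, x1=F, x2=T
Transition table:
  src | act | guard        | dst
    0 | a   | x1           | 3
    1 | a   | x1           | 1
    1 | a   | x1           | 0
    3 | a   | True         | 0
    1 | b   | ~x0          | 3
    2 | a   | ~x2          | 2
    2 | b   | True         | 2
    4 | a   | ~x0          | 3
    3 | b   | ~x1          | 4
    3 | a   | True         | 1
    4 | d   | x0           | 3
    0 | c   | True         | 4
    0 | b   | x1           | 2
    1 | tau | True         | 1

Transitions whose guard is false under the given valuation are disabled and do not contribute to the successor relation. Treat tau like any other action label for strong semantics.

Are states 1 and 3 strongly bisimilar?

Answer: NOT BISIMILAR

Trace:
Refine partition for ~:
  π0 = {{0,1,2,3,4}}
  π1 = {{0},{1},{2},{3},{4}}
stable after 2 split(s): 5 block(s)
class of 1: {1}; class of 3: {3}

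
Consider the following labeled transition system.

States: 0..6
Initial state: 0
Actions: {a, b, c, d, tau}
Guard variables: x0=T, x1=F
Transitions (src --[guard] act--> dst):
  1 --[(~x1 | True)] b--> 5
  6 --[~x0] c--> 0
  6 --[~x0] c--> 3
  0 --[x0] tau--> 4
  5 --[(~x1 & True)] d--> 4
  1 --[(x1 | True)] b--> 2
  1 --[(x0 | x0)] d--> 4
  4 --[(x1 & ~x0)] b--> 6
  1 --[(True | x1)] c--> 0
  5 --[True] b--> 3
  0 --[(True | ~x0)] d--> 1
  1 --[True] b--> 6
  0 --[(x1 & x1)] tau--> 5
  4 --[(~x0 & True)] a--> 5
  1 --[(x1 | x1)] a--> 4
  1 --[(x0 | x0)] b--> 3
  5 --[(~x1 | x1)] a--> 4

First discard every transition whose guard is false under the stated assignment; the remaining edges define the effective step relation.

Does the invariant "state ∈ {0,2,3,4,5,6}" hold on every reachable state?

Allowed set {0,2,3,4,5,6}
Reachable = {0,1,2,3,4,5,6}
  0: ok
  1: ✗ unsafe
  2: ok
  3: ok
  4: ok
  5: ok
  6: ok
witness against invariant: d → 1

Answer: INVARIANT VIOLATED at state 1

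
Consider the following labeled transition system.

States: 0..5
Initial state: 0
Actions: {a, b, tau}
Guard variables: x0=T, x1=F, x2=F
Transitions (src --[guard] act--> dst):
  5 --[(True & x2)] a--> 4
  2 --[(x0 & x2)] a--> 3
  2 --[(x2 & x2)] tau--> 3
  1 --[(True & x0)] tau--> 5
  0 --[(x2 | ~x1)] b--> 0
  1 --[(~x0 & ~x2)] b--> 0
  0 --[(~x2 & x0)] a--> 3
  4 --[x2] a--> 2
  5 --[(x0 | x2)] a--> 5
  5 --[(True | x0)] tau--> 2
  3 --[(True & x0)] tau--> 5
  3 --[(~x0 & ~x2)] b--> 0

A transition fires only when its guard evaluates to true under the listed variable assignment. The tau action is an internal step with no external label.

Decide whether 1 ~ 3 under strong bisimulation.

Answer: BISIMILAR

Working:
Refine partition for ~:
  P[0] = {{0,1,2,3,4,5}}
  P[1] = {{0},{1,3},{2,4},{5}}
Fixed point at round 2; 4 class(es).
1∈{1,3}, 3∈{1,3}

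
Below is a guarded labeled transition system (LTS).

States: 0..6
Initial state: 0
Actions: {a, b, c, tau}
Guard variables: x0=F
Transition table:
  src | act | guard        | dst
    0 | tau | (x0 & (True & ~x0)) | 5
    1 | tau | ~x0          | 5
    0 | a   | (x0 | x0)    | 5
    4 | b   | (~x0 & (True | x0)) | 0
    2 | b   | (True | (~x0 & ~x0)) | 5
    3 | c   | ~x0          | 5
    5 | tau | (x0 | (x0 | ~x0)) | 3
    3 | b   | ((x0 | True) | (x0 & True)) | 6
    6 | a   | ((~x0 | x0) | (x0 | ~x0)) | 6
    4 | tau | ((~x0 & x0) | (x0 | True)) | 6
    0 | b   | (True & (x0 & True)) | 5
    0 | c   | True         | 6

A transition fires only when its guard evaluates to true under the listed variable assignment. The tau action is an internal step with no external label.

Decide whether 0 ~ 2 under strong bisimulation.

Compute ~ classes (split until stable):
  π0 = {{0,1,2,3,4,5,6}}
  π1 = {{0},{1,5},{2},{3},{4},{6}}
  π2 = {{0},{1},{2},{3},{4},{5},{6}}
7 equivalence class(es) (converged in 3)
0∈{0}, 2∈{2}

Answer: NOT BISIMILAR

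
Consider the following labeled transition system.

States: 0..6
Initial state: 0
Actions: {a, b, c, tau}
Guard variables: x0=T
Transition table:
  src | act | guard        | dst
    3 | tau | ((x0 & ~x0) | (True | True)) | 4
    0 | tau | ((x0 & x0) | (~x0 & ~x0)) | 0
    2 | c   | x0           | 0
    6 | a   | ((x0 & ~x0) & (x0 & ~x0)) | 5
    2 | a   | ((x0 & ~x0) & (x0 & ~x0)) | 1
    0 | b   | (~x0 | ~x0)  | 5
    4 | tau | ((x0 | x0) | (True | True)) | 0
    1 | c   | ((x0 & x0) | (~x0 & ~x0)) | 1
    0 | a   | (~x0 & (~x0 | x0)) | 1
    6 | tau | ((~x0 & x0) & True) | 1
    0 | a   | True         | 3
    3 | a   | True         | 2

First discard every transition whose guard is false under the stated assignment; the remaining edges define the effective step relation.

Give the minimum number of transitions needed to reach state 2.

Answer: 2

Trace:
BFS to 2:
  L0 = {0}
  L1 = {3}
  L2 = {2,4}
depth(2)=2, e.g. a·a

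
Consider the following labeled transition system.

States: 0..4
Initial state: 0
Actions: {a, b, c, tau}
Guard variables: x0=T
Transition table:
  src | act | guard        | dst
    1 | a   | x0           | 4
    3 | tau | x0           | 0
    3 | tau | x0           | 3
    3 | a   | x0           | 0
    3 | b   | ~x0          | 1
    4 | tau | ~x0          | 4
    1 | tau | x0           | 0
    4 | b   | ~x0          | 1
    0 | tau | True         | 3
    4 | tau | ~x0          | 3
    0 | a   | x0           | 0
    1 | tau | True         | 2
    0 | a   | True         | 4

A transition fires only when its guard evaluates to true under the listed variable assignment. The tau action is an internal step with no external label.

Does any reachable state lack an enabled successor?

Answer: DEADLOCK at state 4

Analysis:
Reach set: {0,3,4}
  0: a→0  a→4  tau→3  [3 exit(s)]
  3: a→0  tau→0  tau→3  [3 exit(s)]
  4: ∅  [no exit]
witness 4: a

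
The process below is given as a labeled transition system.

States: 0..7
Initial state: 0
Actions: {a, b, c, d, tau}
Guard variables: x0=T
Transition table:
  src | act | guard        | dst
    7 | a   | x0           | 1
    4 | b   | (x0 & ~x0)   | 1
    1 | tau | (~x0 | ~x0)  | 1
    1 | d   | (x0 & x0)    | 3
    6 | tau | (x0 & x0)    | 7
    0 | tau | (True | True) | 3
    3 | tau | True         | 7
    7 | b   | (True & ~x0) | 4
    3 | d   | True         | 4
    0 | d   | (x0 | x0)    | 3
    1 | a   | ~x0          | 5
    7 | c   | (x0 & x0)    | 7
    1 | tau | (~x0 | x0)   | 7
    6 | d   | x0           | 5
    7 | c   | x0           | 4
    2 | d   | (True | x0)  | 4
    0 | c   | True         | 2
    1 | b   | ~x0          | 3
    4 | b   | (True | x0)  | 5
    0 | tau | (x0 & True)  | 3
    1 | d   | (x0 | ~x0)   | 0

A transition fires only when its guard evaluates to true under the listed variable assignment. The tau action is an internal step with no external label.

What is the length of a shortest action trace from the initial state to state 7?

Answer: 2

Analysis:
Layered search for 7:
  Layer 0: {0}
  Layer 1: {2,3}
  Layer 2: {4,7}
depth(7)=2, e.g. d·tau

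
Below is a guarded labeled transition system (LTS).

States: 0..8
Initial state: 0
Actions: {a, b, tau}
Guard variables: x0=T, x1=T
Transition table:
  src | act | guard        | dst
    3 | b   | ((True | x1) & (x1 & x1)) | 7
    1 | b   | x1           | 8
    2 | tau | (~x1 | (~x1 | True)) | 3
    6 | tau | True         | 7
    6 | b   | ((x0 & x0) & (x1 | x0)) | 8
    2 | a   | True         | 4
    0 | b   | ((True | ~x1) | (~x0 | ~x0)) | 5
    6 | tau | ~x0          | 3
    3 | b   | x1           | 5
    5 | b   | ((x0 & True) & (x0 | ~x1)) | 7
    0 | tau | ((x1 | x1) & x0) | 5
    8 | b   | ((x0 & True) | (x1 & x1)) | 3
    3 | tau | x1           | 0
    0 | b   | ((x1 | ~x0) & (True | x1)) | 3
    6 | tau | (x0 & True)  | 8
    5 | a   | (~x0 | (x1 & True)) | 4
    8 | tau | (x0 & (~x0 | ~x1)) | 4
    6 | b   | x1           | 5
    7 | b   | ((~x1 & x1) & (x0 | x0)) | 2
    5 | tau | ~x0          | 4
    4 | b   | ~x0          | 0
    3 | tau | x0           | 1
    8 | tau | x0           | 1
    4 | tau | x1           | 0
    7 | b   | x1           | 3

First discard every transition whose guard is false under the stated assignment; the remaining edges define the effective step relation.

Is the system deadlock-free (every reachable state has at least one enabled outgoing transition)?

Answer: DEADLOCK-FREE

Analysis:
R = {0,1,3,4,5,7,8}
  0: b→3  b→5  tau→5  [3 exit(s)]
  1: b→8  [1 exit(s)]
  3: b→5  b→7  tau→0  tau→1  [4 exit(s)]
  4: tau→0  [1 exit(s)]
  5: a→4  b→7  [2 exit(s)]
  7: b→3  [1 exit(s)]
  8: b→3  tau→1  [2 exit(s)]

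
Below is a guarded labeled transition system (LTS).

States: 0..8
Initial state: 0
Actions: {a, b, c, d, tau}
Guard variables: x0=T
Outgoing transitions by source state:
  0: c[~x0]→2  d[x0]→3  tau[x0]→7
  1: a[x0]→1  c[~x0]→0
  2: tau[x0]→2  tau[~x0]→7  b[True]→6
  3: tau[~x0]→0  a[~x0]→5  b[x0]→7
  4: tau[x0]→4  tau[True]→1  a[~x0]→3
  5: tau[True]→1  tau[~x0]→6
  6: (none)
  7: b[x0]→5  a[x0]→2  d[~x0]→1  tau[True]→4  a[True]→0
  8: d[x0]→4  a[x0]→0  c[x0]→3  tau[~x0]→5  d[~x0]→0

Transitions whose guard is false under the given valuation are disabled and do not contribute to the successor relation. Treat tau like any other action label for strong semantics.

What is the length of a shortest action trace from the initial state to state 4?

BFS to 4:
  Layer 0: {0}
  Layer 1: {3,7}
  Layer 2: {2,4,5}
first hit 4 at d=2 via tau·tau

Answer: 2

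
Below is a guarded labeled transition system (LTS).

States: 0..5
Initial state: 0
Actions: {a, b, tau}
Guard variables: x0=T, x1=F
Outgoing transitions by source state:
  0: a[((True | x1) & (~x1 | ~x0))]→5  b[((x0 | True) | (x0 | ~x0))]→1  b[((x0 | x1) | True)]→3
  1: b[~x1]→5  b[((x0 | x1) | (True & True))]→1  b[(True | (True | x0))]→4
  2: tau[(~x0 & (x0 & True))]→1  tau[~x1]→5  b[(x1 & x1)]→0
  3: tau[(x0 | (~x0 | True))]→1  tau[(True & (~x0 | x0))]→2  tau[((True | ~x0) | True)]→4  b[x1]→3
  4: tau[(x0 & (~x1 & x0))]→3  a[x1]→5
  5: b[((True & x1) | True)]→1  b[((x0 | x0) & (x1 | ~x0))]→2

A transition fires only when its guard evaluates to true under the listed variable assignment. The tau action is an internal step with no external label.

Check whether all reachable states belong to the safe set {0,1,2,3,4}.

Answer: INVARIANT VIOLATED at state 5

Trace:
Allowed set {0,1,2,3,4}
R = {0,1,2,3,4,5}
  0: ✓
  1: ✓
  2: ✓
  3: ✓
  4: ✓
  5: VIOLATES
reach 5 via a — violates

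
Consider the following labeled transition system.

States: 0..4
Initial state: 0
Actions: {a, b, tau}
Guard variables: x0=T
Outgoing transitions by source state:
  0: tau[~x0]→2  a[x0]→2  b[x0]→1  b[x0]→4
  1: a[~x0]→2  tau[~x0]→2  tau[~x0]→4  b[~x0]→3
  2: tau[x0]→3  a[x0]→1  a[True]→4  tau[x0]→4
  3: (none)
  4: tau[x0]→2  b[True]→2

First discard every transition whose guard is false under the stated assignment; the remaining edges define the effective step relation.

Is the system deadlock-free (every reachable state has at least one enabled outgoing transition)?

Answer: DEADLOCK at state 1

Working:
Reach set: {0,1,2,3,4}
  0: a→2  b→1  b→4  [3 out]
  1: ∅  [STUCK]
  2: a→1  a→4  tau→3  tau→4  [4 out]
  3: ∅  [STUCK]
  4: b→2  tau→2  [2 out]
Path to 1: b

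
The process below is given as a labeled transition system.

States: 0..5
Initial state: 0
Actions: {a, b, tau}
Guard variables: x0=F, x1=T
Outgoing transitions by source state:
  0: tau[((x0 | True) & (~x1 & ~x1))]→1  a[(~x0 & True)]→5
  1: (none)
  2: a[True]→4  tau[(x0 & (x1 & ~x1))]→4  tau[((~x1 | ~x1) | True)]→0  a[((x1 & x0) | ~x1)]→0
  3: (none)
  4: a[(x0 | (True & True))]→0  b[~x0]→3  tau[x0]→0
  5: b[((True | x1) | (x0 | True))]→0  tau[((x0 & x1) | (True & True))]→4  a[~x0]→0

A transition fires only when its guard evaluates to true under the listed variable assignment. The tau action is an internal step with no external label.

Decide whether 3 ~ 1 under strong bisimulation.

Answer: BISIMILAR

Trace:
Compute ~ classes (split until stable):
  P[0] = {{0,1,2,3,4,5}}
  P[1] = {{0},{1,3},{2},{4},{5}}
5 equivalence class(es) (converged in 2)
[3]={1,3}  [1]={1,3}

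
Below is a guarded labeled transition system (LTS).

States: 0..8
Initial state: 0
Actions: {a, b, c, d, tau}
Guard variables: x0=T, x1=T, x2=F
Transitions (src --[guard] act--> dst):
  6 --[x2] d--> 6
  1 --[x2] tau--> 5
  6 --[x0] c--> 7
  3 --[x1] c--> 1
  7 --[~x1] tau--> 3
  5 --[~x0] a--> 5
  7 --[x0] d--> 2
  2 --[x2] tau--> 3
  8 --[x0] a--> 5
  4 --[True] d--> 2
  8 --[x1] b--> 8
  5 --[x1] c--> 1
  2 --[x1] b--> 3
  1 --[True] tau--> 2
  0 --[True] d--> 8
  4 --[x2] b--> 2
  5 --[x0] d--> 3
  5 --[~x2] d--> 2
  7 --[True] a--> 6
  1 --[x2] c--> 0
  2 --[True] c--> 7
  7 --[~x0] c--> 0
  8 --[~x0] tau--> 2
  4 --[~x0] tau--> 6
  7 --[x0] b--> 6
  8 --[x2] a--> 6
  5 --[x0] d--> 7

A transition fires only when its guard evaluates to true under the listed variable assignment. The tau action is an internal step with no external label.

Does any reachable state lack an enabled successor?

Answer: DEADLOCK-FREE

Analysis:
Reach set: {0,1,2,3,5,6,7,8}
  0: d→8  [1 exit(s)]
  1: tau→2  [1 exit(s)]
  2: b→3  c→7  [2 exit(s)]
  3: c→1  [1 exit(s)]
  5: c→1  d→2  d→3  d→7  [4 exit(s)]
  6: c→7  [1 exit(s)]
  7: a→6  b→6  d→2  [3 exit(s)]
  8: a→5  b→8  [2 exit(s)]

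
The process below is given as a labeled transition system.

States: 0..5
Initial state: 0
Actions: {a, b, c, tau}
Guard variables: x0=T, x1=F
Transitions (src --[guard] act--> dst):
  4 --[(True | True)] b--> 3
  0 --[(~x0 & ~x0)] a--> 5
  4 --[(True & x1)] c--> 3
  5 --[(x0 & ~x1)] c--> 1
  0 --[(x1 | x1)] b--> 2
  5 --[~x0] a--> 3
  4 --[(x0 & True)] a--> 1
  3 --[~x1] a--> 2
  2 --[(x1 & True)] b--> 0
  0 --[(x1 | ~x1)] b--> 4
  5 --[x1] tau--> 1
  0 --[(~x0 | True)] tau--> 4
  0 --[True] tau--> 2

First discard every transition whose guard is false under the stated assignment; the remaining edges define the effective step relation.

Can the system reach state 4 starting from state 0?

Guard filter leaves 7 enabled edge(s).
L0 = {0}
L1 = {2,4}  now seen {0,2,4}
L2 = {1,3}  now seen {0,1,2,3,4}
R = {0,1,2,3,4}
trace reaching 4: b

Answer: REACHABLE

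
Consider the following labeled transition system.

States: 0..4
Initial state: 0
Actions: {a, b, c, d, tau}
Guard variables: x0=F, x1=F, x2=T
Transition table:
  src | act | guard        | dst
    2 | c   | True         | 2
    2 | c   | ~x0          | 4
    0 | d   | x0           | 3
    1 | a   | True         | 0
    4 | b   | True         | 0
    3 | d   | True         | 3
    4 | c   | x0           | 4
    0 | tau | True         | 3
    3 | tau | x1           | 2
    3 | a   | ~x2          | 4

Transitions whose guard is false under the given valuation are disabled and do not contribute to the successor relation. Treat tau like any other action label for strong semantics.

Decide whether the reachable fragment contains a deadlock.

R = {0,3}
  0: tau→3  [deg 1]
  3: d→3  [deg 1]

Answer: DEADLOCK-FREE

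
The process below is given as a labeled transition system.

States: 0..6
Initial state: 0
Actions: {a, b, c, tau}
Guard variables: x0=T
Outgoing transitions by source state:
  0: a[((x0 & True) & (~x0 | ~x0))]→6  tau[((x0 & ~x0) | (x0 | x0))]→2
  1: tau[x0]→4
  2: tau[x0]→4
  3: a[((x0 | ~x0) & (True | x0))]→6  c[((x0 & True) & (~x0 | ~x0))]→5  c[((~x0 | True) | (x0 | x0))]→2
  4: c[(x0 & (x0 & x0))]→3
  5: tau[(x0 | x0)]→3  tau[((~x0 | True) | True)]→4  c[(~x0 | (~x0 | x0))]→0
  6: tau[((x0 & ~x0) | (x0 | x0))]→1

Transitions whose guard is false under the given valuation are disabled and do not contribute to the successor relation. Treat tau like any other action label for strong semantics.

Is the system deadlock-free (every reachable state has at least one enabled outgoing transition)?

Answer: DEADLOCK-FREE

Working:
Reach set: {0,1,2,3,4,6}
  0: tau→2  [deg 1]
  1: tau→4  [deg 1]
  2: tau→4  [deg 1]
  3: a→6  c→2  [deg 2]
  4: c→3  [deg 1]
  6: tau→1  [deg 1]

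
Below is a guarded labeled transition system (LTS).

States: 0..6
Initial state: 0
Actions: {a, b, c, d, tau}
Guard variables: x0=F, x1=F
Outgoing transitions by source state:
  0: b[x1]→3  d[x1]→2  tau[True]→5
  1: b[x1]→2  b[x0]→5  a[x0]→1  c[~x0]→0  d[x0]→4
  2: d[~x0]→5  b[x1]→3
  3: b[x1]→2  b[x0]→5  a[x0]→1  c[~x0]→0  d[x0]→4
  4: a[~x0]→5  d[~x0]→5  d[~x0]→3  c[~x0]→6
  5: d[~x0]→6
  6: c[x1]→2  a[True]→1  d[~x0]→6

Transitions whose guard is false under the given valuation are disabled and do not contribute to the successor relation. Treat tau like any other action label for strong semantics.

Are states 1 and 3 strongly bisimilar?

Answer: BISIMILAR

Trace:
Compute ~ classes (split until stable):
  round 0: {{0,1,2,3,4,5,6}}
  round 1: {{0},{1,3},{2,5},{4},{6}}
  round 2: {{0},{1,3},{2},{4},{5},{6}}
stable after 3 split(s): 6 block(s)
class of 1: {1,3}; class of 3: {1,3}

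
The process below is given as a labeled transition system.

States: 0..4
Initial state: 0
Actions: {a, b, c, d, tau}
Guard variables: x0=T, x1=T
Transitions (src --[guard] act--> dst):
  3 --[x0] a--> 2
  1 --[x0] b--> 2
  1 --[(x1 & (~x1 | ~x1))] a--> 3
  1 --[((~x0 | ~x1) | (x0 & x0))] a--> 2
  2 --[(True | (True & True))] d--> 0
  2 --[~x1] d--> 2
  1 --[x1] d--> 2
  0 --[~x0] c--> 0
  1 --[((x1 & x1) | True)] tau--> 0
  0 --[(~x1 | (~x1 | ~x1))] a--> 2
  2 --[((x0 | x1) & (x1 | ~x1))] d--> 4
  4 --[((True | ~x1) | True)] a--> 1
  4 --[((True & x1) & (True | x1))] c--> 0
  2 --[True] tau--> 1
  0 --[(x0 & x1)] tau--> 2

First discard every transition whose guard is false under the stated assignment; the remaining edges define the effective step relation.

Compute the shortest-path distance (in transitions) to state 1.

Answer: 2

Trace:
Breadth-first toward 1:
  L0 = {0}
  L1 = {2}
  L2 = {1,4}
1 enters at depth 2; path tau·tau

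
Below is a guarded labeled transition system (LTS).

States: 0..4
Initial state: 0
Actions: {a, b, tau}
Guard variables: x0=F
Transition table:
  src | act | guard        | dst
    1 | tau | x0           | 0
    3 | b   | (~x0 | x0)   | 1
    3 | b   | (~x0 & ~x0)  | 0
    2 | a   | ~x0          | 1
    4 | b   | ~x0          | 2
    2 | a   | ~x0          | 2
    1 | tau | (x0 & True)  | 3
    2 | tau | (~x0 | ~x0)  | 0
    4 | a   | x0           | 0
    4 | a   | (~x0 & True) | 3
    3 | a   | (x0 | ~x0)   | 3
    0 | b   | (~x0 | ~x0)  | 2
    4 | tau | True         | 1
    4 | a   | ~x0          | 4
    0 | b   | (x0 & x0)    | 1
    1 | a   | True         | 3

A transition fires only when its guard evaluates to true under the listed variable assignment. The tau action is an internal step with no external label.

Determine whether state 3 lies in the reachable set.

Answer: REACHABLE

Analysis:
Guard filter leaves 12 enabled edge(s).
depth 0: {0}
depth 1: {2}  cumulative {0,2}
depth 2: {1}  cumulative {0,1,2}
depth 3: {3}  cumulative {0,1,2,3}
R = {0,1,2,3}
Path to 3: b·a·a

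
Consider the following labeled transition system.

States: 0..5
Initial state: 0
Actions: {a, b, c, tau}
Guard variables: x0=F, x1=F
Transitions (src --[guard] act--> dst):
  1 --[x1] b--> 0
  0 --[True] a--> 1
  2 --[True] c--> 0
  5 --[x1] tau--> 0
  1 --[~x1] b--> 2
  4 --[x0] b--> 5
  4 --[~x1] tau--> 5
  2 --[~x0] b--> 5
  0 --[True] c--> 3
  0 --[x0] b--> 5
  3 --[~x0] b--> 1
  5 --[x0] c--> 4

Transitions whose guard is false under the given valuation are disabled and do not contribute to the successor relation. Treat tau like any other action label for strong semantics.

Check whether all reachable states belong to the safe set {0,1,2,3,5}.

Allowed set {0,1,2,3,5}
R = {0,1,2,3,5}
  0: ok
  1: ok
  2: ok
  3: ok
  5: ok

Answer: INVARIANT HOLDS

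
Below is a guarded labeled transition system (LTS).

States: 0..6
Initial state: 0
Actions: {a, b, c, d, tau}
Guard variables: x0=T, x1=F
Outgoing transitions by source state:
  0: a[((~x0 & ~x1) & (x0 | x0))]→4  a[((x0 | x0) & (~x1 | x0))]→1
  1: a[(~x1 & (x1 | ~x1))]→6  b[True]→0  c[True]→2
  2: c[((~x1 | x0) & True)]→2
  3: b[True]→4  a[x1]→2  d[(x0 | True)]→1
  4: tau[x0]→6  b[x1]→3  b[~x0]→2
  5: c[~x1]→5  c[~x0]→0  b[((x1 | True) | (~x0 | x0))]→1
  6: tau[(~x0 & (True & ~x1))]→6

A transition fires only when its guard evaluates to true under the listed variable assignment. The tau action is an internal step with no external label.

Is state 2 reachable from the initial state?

Guard filter leaves 10 enabled edge(s).
L0 = {0}
L1 = {1}  now seen {0,1}
L2 = {2,6}  now seen {0,1,2,6}
Reach set: {0,1,2,6}
trace reaching 2: a·c

Answer: REACHABLE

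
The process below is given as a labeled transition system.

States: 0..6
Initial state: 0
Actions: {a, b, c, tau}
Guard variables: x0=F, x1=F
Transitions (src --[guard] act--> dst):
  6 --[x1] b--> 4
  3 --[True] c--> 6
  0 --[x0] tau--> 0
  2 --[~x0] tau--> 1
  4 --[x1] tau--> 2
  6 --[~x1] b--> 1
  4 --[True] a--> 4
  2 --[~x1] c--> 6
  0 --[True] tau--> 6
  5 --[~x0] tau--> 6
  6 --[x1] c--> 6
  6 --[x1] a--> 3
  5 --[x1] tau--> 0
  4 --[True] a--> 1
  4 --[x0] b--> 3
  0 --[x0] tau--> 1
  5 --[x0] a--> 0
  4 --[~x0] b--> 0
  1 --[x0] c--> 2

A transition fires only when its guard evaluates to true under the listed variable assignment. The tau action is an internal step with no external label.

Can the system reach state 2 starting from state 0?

Answer: UNREACHABLE

Working:
9 transition(s) survive guard evaluation.
L0 = {0}
L1 = {6}  total {0,6}
L2 = {1}  total {0,1,6}
Reach set: {0,1,6}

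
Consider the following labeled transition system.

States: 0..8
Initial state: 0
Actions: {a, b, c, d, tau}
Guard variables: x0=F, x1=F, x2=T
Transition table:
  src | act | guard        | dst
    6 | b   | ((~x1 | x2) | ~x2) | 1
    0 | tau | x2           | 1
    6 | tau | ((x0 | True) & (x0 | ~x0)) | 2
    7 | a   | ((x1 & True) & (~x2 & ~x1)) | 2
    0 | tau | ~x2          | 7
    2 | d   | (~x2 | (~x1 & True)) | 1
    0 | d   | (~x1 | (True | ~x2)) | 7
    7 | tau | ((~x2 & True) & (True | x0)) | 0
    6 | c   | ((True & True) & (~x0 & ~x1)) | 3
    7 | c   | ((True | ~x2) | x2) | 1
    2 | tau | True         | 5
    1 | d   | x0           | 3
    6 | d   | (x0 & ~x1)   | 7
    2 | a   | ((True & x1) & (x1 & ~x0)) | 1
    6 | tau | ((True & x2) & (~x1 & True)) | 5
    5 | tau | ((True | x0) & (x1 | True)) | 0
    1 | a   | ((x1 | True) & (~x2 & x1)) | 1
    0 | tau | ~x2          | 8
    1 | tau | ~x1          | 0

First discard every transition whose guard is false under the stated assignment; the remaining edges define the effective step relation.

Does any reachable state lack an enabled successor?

R = {0,1,7}
  0: d→7  tau→1  [deg 2]
  1: tau→0  [deg 1]
  7: c→1  [deg 1]

Answer: DEADLOCK-FREE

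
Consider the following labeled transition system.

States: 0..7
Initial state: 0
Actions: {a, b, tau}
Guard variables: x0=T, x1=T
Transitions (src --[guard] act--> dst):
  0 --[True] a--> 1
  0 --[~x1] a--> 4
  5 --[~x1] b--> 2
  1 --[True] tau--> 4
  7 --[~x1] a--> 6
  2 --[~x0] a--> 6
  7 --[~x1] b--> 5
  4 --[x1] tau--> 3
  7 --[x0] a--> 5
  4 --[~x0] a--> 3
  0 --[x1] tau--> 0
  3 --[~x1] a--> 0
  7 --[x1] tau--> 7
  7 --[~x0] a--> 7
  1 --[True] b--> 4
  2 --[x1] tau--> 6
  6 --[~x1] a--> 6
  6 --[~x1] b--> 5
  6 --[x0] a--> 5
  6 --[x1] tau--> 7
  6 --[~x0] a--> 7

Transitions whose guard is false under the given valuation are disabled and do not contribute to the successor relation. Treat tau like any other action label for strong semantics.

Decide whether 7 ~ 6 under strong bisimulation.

Answer: BISIMILAR

Working:
Compute ~ classes (split until stable):
  π0 = {{0,1,2,3,4,5,6,7}}
  π1 = {{0,6,7},{1},{2,4},{3,5}}
  π2 = {{0},{1},{2},{3,5},{4},{6,7}}
stable after 3 split(s): 6 block(s)
[7]={6,7}  [6]={6,7}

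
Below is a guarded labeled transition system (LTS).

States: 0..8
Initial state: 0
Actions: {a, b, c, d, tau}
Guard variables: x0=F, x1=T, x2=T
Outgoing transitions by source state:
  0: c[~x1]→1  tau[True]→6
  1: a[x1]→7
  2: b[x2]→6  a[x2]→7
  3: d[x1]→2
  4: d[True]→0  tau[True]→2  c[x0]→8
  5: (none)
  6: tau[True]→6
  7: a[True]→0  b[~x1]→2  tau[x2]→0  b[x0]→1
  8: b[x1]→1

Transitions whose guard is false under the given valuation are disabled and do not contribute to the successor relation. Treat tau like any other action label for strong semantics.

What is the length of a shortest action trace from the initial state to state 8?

Answer: UNREACHABLE

Trace:
Layered search for 8:
  depth 0: {0}
  depth 1: {6}
8 never appears.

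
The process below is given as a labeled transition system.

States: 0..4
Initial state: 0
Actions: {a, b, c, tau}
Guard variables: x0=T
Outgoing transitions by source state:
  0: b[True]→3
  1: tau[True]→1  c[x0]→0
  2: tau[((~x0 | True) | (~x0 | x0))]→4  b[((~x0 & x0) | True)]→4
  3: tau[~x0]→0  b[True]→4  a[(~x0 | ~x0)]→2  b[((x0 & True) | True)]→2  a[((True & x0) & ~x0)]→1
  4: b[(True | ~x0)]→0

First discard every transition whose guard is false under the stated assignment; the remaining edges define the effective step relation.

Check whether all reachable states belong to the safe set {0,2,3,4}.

Answer: INVARIANT HOLDS

Working:
Allowed set {0,2,3,4}
Reach set: {0,2,3,4}
  0: ✓
  2: ✓
  3: ✓
  4: ✓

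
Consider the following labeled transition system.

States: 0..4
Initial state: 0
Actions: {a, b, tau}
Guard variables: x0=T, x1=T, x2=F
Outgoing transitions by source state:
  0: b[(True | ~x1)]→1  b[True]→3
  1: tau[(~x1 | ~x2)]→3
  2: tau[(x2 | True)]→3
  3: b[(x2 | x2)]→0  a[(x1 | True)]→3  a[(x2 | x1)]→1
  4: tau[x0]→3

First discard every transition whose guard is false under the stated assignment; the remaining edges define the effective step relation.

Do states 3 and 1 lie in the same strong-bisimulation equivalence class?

Compute ~ classes (split until stable):
  π0 = {{0,1,2,3,4}}
  π1 = {{0},{1,2,4},{3}}
stable after 2 split(s): 3 block(s)
3∈{3}, 1∈{1,2,4}

Answer: NOT BISIMILAR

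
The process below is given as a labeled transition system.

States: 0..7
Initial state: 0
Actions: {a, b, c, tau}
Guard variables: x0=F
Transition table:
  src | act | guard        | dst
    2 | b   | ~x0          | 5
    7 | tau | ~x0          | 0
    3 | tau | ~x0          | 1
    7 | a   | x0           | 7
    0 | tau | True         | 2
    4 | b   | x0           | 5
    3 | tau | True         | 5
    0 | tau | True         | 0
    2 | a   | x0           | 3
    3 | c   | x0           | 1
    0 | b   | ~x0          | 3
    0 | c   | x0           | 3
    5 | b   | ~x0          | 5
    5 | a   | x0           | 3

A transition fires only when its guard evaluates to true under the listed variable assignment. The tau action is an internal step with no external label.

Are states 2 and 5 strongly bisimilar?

Compute ~ classes (split until stable):
  P[0] = {{0,1,2,3,4,5,6,7}}
  P[1] = {{0},{1,4,6},{2,5},{3,7}}
  P[2] = {{0},{1,4,6},{2,5},{3},{7}}
stable after 3 split(s): 5 block(s)
class of 2: {2,5}; class of 5: {2,5}

Answer: BISIMILAR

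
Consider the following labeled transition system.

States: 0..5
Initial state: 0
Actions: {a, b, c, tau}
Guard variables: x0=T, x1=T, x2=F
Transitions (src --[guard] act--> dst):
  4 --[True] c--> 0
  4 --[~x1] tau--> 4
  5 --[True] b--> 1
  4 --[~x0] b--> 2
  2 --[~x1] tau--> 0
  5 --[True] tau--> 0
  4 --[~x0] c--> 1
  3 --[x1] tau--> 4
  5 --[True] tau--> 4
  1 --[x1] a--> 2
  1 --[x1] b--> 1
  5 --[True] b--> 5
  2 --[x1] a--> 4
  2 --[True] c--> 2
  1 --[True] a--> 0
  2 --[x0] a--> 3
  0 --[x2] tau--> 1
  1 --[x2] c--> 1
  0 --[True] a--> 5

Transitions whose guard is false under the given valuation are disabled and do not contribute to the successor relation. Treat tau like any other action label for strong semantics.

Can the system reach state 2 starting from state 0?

Answer: REACHABLE

Analysis:
Guard filter leaves 13 enabled edge(s).
depth 0: {0}
depth 1: {5}  total {0,5}
depth 2: {1,4}  total {0,1,4,5}
depth 3: {2}  total {0,1,2,4,5}
depth 4: {3}  total {0,1,2,3,4,5}
Reachable = {0,1,2,3,4,5}
trace reaching 2: a·b·a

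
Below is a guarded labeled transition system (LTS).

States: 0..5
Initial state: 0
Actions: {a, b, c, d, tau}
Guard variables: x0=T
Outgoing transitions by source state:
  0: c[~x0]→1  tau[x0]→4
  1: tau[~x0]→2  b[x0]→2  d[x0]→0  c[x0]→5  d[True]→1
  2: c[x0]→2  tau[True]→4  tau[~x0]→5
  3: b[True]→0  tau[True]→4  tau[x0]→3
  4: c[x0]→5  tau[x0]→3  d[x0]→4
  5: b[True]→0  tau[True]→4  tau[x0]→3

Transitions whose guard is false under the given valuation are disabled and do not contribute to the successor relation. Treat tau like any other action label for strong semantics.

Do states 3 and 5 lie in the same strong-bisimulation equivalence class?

Bisimulation quotient by refinement:
  π0 = {{0,1,2,3,4,5}}
  π1 = {{0},{1},{2},{3,5},{4}}
Fixed point at round 2; 5 class(es).
class of 3: {3,5}; class of 5: {3,5}

Answer: BISIMILAR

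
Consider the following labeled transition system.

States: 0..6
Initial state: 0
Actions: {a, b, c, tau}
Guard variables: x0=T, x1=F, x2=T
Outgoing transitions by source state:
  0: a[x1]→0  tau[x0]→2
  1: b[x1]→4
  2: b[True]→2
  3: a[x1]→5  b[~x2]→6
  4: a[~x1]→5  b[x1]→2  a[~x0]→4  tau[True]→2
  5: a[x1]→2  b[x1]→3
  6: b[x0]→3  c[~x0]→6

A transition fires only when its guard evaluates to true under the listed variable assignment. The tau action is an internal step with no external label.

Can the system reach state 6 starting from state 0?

Answer: UNREACHABLE

Working:
After dropping false guards: 5 live edges.
depth 0: {0}
depth 1: {2}  now seen {0,2}
Reachable = {0,2}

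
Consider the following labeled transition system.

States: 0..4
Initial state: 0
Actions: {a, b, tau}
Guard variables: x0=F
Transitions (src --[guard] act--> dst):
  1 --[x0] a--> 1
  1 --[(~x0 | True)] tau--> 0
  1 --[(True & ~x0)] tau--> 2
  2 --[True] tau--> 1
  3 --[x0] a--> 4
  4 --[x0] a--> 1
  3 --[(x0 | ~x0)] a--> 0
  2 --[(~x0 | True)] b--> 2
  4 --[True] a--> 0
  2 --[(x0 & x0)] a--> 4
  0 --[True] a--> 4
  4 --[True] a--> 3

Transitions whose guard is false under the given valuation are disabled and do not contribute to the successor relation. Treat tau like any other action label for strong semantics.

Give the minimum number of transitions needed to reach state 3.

Layered search for 3:
  Layer 0: {0}
  Layer 1: {4}
  Layer 2: {3}
3 enters at depth 2; path a·a

Answer: 2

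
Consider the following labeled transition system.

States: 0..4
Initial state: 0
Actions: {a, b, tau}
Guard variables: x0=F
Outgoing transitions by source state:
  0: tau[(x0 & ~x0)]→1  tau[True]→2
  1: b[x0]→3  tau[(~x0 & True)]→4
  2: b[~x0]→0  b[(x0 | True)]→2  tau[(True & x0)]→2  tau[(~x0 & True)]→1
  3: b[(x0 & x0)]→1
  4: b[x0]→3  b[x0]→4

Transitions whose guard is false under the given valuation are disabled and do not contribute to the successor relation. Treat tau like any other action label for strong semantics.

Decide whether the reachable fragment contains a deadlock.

Answer: DEADLOCK at state 4

Working:
Reach set: {0,1,2,4}
  0: tau→2  [1 out]
  1: tau→4  [1 out]
  2: b→0  b→2  tau→1  [3 out]
  4: ∅  [deadlock]
trace reaching 4: tau·tau·tau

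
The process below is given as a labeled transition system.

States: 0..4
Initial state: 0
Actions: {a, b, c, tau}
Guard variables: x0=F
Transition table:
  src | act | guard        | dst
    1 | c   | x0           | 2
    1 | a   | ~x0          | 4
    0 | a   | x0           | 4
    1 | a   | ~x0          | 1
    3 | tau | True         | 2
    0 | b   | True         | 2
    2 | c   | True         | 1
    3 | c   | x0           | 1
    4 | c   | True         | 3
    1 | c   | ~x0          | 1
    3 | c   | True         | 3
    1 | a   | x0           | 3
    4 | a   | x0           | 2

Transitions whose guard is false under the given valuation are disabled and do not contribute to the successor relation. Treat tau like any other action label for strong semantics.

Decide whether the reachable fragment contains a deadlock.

Reachable = {0,1,2,3,4}
  0: b→2  [deg 1]
  1: a→1  a→4  c→1  [deg 3]
  2: c→1  [deg 1]
  3: c→3  tau→2  [deg 2]
  4: c→3  [deg 1]

Answer: DEADLOCK-FREE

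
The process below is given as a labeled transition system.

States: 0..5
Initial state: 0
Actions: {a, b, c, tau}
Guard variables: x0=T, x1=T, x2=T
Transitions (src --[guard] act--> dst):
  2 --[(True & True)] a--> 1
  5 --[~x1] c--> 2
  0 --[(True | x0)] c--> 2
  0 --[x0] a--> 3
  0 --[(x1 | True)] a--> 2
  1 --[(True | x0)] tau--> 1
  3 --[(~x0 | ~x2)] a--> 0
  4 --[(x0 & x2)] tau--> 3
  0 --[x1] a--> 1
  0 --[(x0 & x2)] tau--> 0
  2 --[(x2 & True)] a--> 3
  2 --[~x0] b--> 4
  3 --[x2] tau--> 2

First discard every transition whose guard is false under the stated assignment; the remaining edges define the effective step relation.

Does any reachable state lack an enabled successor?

R = {0,1,2,3}
  0: a→1  a→2  a→3  c→2  tau→0  [5 out]
  1: tau→1  [1 out]
  2: a→1  a→3  [2 out]
  3: tau→2  [1 out]

Answer: DEADLOCK-FREE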